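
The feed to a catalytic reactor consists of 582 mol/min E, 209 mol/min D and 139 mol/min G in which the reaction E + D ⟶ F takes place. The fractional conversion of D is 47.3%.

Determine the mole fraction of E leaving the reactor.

0.581

D reacted = 0.473 × 209 = 98.86 mol/min; ν_D = −1, so ξ = 98.86/1 = 98.86 mol/min.
Outlet amounts (n = n₀ + ν ξ):
  E: 582 − 1(98.86) = 483.1
  D: 209 − 1(98.86) = 110.1
  F: 0 + 1(98.86) = 98.86
  G: 139 (inert)
Total out = 831.1 mol/min; y_E = 483.1 / 831.1 = 0.5813.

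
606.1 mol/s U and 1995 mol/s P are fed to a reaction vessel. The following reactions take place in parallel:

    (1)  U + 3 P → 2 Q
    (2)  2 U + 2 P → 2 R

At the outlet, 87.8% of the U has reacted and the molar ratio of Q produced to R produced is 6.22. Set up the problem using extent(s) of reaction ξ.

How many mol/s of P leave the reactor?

657 mol/s

Conversion of U: U consumed = 0.878 × 606.1 = 532.2 mol/s = 1ξ₁ + 2ξ₂.
Selectivity: 2ξ₁ / (2ξ₂) = 6.22 → ξ₁ = 6.22 ξ₂.
Substitute: (1·6.22 + 2) ξ₂ = 532.2 → ξ₂ = 64.74 mol/s, ξ₁ = 402.7 mol/s.
Outlet amounts (n = n₀ + Σ ν·ξ):
  U: 606.1 − 1(402.7) − 2(64.74) = 73.94
  P: 1995 − 3(402.7) − 2(64.74) = 657.5
  Q: 0 + 2(402.7) = 805.4
  R: 0 + 2(64.74) = 129.5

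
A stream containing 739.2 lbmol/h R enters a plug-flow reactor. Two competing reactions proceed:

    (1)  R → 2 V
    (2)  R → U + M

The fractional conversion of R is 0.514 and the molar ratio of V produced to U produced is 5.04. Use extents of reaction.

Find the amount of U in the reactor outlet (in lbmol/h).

Conversion of R: R consumed = 0.514 × 739.2 = 379.9 lbmol/h = 1ξ₁ + 1ξ₂.
Selectivity: 2ξ₁ / (1ξ₂) = 5.04 → ξ₁ = 2.52 ξ₂.
Substitute: (1·2.52 + 1) ξ₂ = 379.9 → ξ₂ = 107.9 lbmol/h, ξ₁ = 272 lbmol/h.
Outlet amounts (n = n₀ + Σ ν·ξ):
  R: 739.2 − 1(272) − 1(107.9) = 359.3
  V: 0 + 2(272) = 544
  U: 0 + 1(107.9) = 107.9
  M: 0 + 1(107.9) = 107.9

108 lbmol/h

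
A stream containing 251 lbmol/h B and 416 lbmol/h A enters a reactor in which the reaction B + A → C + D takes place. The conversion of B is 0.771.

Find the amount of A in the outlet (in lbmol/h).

222 lbmol/h

B reacted = 0.771 × 251 = 193.5 lbmol/h; ν_B = −1, so ξ = 193.5/1 = 193.5 lbmol/h.
Outlet amounts (n = n₀ + ν ξ):
  B: 251 − 1(193.5) = 57.48
  A: 416 − 1(193.5) = 222.5
  C: 0 + 1(193.5) = 193.5
  D: 0 + 1(193.5) = 193.5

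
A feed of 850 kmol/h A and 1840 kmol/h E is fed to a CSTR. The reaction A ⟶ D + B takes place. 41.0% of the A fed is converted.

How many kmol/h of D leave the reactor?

A reacted = 0.41 × 850 = 348.5 kmol/h; ν_A = −1, so ξ = 348.5/1 = 348.5 kmol/h.
Outlet amounts (n = n₀ + ν ξ):
  A: 850 − 1(348.5) = 501.5
  D: 0 + 1(348.5) = 348.5
  B: 0 + 1(348.5) = 348.5
  E: 1840 (inert)

348 kmol/h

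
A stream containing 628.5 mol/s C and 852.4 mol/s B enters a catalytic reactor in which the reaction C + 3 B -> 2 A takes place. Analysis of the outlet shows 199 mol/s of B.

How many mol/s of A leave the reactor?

For B: n = n₀ − 3ξ → 199 = 852.4 − 3ξ, giving ξ = 217.8 mol/s.
Outlet amounts (n = n₀ + ν ξ):
  C: 628.5 − 1(217.8) = 410.7
  B: 852.4 − 3(217.8) = 199
  A: 0 + 2(217.8) = 435.6

436 mol/s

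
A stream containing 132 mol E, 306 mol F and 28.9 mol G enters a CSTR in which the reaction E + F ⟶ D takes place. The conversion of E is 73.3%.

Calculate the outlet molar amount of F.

209 mol

E reacted = 0.733 × 132 = 96.76 mol; ν_E = −1, so ξ = 96.76/1 = 96.76 mol.
Outlet amounts (n = n₀ + ν ξ):
  E: 132 − 1(96.76) = 35.24
  F: 306 − 1(96.76) = 209.2
  D: 0 + 1(96.76) = 96.76
  G: 28.9 (inert)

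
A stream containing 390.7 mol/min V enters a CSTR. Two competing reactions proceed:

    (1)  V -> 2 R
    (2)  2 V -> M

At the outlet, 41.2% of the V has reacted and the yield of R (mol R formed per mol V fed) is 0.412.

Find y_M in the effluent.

Yield of R: 2ξ₁ / 390.7 = 0.412 → ξ₁ = 80.48 mol/min.
Conversion of V: 1ξ₁ + 2ξ₂ = 0.412 × 390.7 = 161 → ξ₂ = 40.24 mol/min.
Outlet amounts (n = n₀ + Σ ν·ξ):
  V: 390.7 − 1(80.48) − 2(40.24) = 229.7
  R: 0 + 2(80.48) = 161
  M: 0 + 1(40.24) = 40.24
Total out = 430.9 mol/min; y_M = 40.24 / 430.9 = 0.09338.

0.0934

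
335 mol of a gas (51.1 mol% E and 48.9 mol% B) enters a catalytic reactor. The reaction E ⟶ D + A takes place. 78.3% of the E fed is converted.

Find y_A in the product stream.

E reacted = 0.783 × 171.2 = 134 mol; ν_E = −1, so ξ = 134/1 = 134 mol.
Outlet amounts (n = n₀ + ν ξ):
  E: 171.2 − 1(134) = 37.15
  D: 0 + 1(134) = 134
  A: 0 + 1(134) = 134
  B: 163.8 (inert)
Total out = 469 mol; y_A = 134 / 469 = 0.2858.

0.286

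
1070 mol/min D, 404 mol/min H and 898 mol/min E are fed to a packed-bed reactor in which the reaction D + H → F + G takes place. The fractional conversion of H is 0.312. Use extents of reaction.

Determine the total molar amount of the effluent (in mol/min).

2370 mol/min

H reacted = 0.312 × 404 = 126 mol/min; ν_H = −1, so ξ = 126/1 = 126 mol/min.
Outlet amounts (n = n₀ + ν ξ):
  D: 1070 − 1(126) = 944
  H: 404 − 1(126) = 278
  F: 0 + 1(126) = 126
  G: 0 + 1(126) = 126
  E: 898 (inert)
Total out = 944 + 278 + 126 + 126 + 898 = 2372 mol/min.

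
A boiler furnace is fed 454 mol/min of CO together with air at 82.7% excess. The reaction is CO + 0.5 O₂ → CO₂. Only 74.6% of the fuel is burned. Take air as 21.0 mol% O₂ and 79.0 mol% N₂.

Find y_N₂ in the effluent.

Stoichiometric O₂ = 0.5 × 454 = 227 mol/min; O₂ fed = 227 × 1.827 = 414.7 mol/min.
N₂ fed = 414.7 × 79/21 = 1560 mol/min.
Fuel reacted = 0.746 × 454 → ξ = 338.7 mol/min.
Outlet (n = n₀ + ν ξ):
  CO: 454 − 1(338.7) = 115.3
  O₂: 414.7 − 0.5(338.7) = 245.4
  N₂: 1560 (inert)
  CO₂: 0 + 1(338.7) = 338.7
Total out = 2260 mol/min; y_N₂ = 1560 / 2260 = 0.6905.

0.69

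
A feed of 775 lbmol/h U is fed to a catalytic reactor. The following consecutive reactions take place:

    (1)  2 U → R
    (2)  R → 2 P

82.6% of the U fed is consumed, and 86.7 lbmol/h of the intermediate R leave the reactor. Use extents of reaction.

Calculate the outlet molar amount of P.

Conversion of U: U consumed = 2ξ₁ = 0.826 × 775 → ξ₁ = 320.1 lbmol/h.
R balance: n_R = 0 + 1ξ₁ − 1ξ₂ = 86.7 → ξ₂ = (1·320.1 − 86.7)/1 = 233.4 lbmol/h.
Outlet amounts (n = n₀ + Σ ν·ξ):
  U: 775 − 2(320.1) = 134.9
  R: 0 + 1(320.1) − 1(233.4) = 86.7
  P: 0 + 2(233.4) = 466.8

467 lbmol/h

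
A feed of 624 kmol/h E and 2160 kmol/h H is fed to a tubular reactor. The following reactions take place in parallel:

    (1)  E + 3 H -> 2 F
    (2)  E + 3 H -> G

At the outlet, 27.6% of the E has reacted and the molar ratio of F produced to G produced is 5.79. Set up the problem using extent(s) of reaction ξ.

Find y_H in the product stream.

Conversion of E: E consumed = 0.276 × 624 = 172.2 kmol/h = 1ξ₁ + 1ξ₂.
Selectivity: 2ξ₁ / (1ξ₂) = 5.79 → ξ₁ = 2.895 ξ₂.
Substitute: (1·2.895 + 1) ξ₂ = 172.2 → ξ₂ = 44.22 kmol/h, ξ₁ = 128 kmol/h.
Outlet amounts (n = n₀ + Σ ν·ξ):
  E: 624 − 1(128) − 1(44.22) = 451.8
  H: 2160 − 3(128) − 3(44.22) = 1643
  F: 0 + 2(128) = 256
  G: 0 + 1(44.22) = 44.22
Total out = 2395 kmol/h; y_H = 1643 / 2395 = 0.6861.

0.686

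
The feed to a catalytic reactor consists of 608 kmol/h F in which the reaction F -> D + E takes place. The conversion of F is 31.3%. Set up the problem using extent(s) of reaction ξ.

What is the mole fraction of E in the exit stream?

F reacted = 0.313 × 608 = 190.3 kmol/h; ν_F = −1, so ξ = 190.3/1 = 190.3 kmol/h.
Outlet amounts (n = n₀ + ν ξ):
  F: 608 − 1(190.3) = 417.7
  D: 0 + 1(190.3) = 190.3
  E: 0 + 1(190.3) = 190.3
Total out = 798.3 kmol/h; y_E = 190.3 / 798.3 = 0.2384.

0.238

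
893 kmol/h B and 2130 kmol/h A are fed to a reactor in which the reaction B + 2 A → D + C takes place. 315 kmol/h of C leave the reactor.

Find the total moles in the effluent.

2710 kmol/h

For C: n = n₀ + 1ξ → 315 = 0 + 1ξ, giving ξ = 315 kmol/h.
Outlet amounts (n = n₀ + ν ξ):
  B: 893 − 1(315) = 578
  A: 2130 − 2(315) = 1500
  D: 0 + 1(315) = 315
  C: 0 + 1(315) = 315
Total out = 578 + 1500 + 315 + 315 = 2708 kmol/h.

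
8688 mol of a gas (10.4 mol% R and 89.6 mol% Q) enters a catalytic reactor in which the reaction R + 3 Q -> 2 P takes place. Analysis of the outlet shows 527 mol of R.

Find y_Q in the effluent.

For R: n = n₀ − 1ξ → 527 = 903.6 − 1ξ, giving ξ = 376.6 mol.
Outlet amounts (n = n₀ + ν ξ):
  R: 903.6 − 1(376.6) = 527
  Q: 7784 − 3(376.6) = 6655
  P: 0 + 2(376.6) = 753.1
Total out = 7935 mol; y_Q = 6655 / 7935 = 0.8387.

0.839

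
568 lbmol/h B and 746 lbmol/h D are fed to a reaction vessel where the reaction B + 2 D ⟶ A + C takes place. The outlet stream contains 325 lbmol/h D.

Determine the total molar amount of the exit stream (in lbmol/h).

1100 lbmol/h

For D: n = n₀ − 2ξ → 325 = 746 − 2ξ, giving ξ = 210.5 lbmol/h.
Outlet amounts (n = n₀ + ν ξ):
  B: 568 − 1(210.5) = 357.5
  D: 746 − 2(210.5) = 325
  A: 0 + 1(210.5) = 210.5
  C: 0 + 1(210.5) = 210.5
Total out = 357.5 + 325 + 210.5 + 210.5 = 1104 lbmol/h.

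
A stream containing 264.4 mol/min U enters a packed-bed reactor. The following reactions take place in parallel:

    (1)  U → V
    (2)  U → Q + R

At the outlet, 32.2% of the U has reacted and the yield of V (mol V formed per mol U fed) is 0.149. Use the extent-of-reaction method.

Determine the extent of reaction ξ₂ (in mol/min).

ξ₂ = 45.7 mol/min

Yield of V: 1ξ₁ / 264.4 = 0.149 → ξ₁ = 39.4 mol/min.
Conversion of U: 1ξ₁ + 1ξ₂ = 0.322 × 264.4 = 85.14 → ξ₂ = 45.74 mol/min.
Outlet amounts (n = n₀ + Σ ν·ξ):
  U: 264.4 − 1(39.4) − 1(45.74) = 179.3
  V: 0 + 1(39.4) = 39.4
  Q: 0 + 1(45.74) = 45.74
  R: 0 + 1(45.74) = 45.74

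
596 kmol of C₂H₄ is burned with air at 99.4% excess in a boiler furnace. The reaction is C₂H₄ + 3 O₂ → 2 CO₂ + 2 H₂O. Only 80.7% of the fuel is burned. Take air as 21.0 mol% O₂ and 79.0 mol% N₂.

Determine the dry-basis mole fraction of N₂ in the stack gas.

Stoichiometric O₂ = 3 × 596 = 1788 kmol; O₂ fed = 1788 × 1.994 = 3565 kmol.
N₂ fed = 3565 × 79/21 = 13410 kmol.
Fuel reacted = 0.807 × 596 → ξ = 481 kmol.
Outlet (n = n₀ + ν ξ):
  C₂H₄: 596 − 1(481) = 115
  O₂: 3565 − 3(481) = 2122
  N₂: 13410 (inert)
  CO₂: 0 + 2(481) = 961.9
  H₂O: 0 + 2(481) = 961.9
Dry total = 16610 kmol; y_N₂ (dry) = 13410 / 16610 = 0.8074.

0.807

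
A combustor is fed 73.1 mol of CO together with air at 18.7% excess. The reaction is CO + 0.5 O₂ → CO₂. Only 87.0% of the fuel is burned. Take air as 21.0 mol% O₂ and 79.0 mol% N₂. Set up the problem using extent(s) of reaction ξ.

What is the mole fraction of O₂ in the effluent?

Stoichiometric O₂ = 0.5 × 73.1 = 36.55 mol; O₂ fed = 36.55 × 1.187 = 43.38 mol.
N₂ fed = 43.38 × 79/21 = 163.2 mol.
Fuel reacted = 0.87 × 73.1 → ξ = 63.6 mol.
Outlet (n = n₀ + ν ξ):
  CO: 73.1 − 1(63.6) = 9.503
  O₂: 43.38 − 0.5(63.6) = 11.59
  N₂: 163.2 (inert)
  CO₂: 0 + 1(63.6) = 63.6
Total out = 247.9 mol; y_O₂ = 11.59 / 247.9 = 0.04674.

0.0467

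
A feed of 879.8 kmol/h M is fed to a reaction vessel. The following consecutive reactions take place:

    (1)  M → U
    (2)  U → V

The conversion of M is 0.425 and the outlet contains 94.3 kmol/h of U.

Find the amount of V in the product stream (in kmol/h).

280 kmol/h

Conversion of M: M consumed = 1ξ₁ = 0.425 × 879.8 → ξ₁ = 373.9 kmol/h.
U balance: n_U = 0 + 1ξ₁ − 1ξ₂ = 94.3 → ξ₂ = (1·373.9 − 94.3)/1 = 279.6 kmol/h.
Outlet amounts (n = n₀ + Σ ν·ξ):
  M: 879.8 − 1(373.9) = 505.9
  U: 0 + 1(373.9) − 1(279.6) = 94.3
  V: 0 + 1(279.6) = 279.6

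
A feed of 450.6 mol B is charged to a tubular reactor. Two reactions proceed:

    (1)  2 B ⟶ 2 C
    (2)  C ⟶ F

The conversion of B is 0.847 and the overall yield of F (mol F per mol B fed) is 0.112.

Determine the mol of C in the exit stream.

331 mol

Conversion of B: B consumed = 2ξ₁ = 0.847 × 450.6 → ξ₁ = 190.8 mol.
Yield of F: 1ξ₂ / 450.6 = 0.112 → ξ₂ = 50.47 mol.
Outlet amounts (n = n₀ + Σ ν·ξ):
  B: 450.6 − 2(190.8) = 68.94
  C: 0 + 2(190.8) − 1(50.47) = 331.2
  F: 0 + 1(50.47) = 50.47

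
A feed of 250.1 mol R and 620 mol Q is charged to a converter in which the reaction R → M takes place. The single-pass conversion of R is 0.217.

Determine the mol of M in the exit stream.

54.3 mol

R reacted = 0.217 × 250.1 = 54.27 mol; ν_R = −1, so ξ = 54.27/1 = 54.27 mol.
Outlet amounts (n = n₀ + ν ξ):
  R: 250.1 − 1(54.27) = 195.8
  M: 0 + 1(54.27) = 54.27
  Q: 620 (inert)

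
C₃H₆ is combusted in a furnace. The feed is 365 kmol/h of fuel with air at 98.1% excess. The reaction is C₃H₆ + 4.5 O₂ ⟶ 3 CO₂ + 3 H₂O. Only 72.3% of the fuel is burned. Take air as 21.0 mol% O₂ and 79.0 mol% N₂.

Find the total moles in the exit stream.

16000 kmol/h

Stoichiometric O₂ = 4.5 × 365 = 1642 kmol/h; O₂ fed = 1642 × 1.981 = 3254 kmol/h.
N₂ fed = 3254 × 79/21 = 12240 kmol/h.
Fuel reacted = 0.723 × 365 → ξ = 263.9 kmol/h.
Outlet (n = n₀ + ν ξ):
  C₃H₆: 365 − 1(263.9) = 101.1
  O₂: 3254 − 4.5(263.9) = 2066
  N₂: 12240 (inert)
  CO₂: 0 + 3(263.9) = 791.7
  H₂O: 0 + 3(263.9) = 791.7
Total out = 101.1 + 2066 + 12240 + 791.7 + 791.7 = 15990 kmol/h.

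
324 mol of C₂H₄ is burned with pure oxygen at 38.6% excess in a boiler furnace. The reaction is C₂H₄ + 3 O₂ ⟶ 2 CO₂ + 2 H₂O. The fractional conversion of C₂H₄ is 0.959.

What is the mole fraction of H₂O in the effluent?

Stoichiometric O₂ = 3 × 324 = 972 mol; O₂ fed = 972 × 1.386 = 1347 mol.
Fuel reacted = 0.959 × 324 → ξ = 310.7 mol.
Outlet (n = n₀ + ν ξ):
  C₂H₄: 324 − 1(310.7) = 13.28
  O₂: 1347 − 3(310.7) = 415
  CO₂: 0 + 2(310.7) = 621.4
  H₂O: 0 + 2(310.7) = 621.4
Total out = 1671 mol; y_H₂O = 621.4 / 1671 = 0.3718.

0.372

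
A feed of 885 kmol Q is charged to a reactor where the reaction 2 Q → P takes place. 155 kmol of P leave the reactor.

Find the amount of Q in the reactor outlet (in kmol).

575 kmol

For P: n = n₀ + 1ξ → 155 = 0 + 1ξ, giving ξ = 155 kmol.
Outlet amounts (n = n₀ + ν ξ):
  Q: 885 − 2(155) = 575
  P: 0 + 1(155) = 155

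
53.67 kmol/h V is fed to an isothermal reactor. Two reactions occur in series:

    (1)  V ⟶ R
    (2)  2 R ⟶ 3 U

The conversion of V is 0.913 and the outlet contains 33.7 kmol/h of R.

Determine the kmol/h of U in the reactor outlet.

Conversion of V: V consumed = 1ξ₁ = 0.913 × 53.67 → ξ₁ = 49 kmol/h.
R balance: n_R = 0 + 1ξ₁ − 2ξ₂ = 33.7 → ξ₂ = (1·49 − 33.7)/2 = 7.65 kmol/h.
Outlet amounts (n = n₀ + Σ ν·ξ):
  V: 53.67 − 1(49) = 4.669
  R: 0 + 1(49) − 2(7.65) = 33.7
  U: 0 + 3(7.65) = 22.95

23 kmol/h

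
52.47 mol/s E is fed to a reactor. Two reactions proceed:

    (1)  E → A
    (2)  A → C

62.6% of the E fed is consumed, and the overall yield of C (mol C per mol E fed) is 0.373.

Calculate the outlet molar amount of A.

Conversion of E: E consumed = 1ξ₁ = 0.626 × 52.47 → ξ₁ = 32.85 mol/s.
Yield of C: 1ξ₂ / 52.47 = 0.373 → ξ₂ = 19.57 mol/s.
Outlet amounts (n = n₀ + Σ ν·ξ):
  E: 52.47 − 1(32.85) = 19.62
  A: 0 + 1(32.85) − 1(19.57) = 13.27
  C: 0 + 1(19.57) = 19.57

13.3 mol/s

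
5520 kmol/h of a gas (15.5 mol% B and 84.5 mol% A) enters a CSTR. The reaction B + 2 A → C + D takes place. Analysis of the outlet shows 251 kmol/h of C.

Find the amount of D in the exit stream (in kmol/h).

251 kmol/h

For C: n = n₀ + 1ξ → 251 = 0 + 1ξ, giving ξ = 251 kmol/h.
Outlet amounts (n = n₀ + ν ξ):
  B: 855.6 − 1(251) = 604.6
  A: 4664 − 2(251) = 4162
  C: 0 + 1(251) = 251
  D: 0 + 1(251) = 251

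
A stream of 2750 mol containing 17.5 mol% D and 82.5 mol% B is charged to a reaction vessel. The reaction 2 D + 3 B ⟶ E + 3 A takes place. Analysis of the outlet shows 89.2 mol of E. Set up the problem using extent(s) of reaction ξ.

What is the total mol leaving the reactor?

For E: n = n₀ + 1ξ → 89.2 = 0 + 1ξ, giving ξ = 89.2 mol.
Outlet amounts (n = n₀ + ν ξ):
  D: 481.2 − 2(89.2) = 302.9
  B: 2269 − 3(89.2) = 2001
  E: 0 + 1(89.2) = 89.2
  A: 0 + 3(89.2) = 267.6
Total out = 302.9 + 2001 + 89.2 + 267.6 = 2661 mol.

2660 mol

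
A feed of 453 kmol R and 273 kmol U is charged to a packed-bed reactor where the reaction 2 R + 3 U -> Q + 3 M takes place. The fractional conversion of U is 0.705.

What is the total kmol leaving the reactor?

662 kmol

U reacted = 0.705 × 273 = 192.5 kmol; ν_U = −3, so ξ = 192.5/3 = 64.15 kmol.
Outlet amounts (n = n₀ + ν ξ):
  R: 453 − 2(64.15) = 324.7
  U: 273 − 3(64.15) = 80.54
  Q: 0 + 1(64.15) = 64.15
  M: 0 + 3(64.15) = 192.5
Total out = 324.7 + 80.54 + 64.15 + 192.5 = 661.8 kmol.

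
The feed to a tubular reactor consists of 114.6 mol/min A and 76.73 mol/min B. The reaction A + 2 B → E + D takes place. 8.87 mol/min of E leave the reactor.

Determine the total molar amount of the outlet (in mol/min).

For E: n = n₀ + 1ξ → 8.87 = 0 + 1ξ, giving ξ = 8.87 mol/min.
Outlet amounts (n = n₀ + ν ξ):
  A: 114.6 − 1(8.87) = 105.7
  B: 76.73 − 2(8.87) = 58.99
  E: 0 + 1(8.87) = 8.87
  D: 0 + 1(8.87) = 8.87
Total out = 105.7 + 58.99 + 8.87 + 8.87 = 182.5 mol/min.

182 mol/min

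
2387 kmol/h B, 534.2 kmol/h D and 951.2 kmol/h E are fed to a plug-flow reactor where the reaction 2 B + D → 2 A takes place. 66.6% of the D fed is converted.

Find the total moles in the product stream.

D reacted = 0.666 × 534.2 = 355.8 kmol/h; ν_D = −1, so ξ = 355.8/1 = 355.8 kmol/h.
Outlet amounts (n = n₀ + ν ξ):
  B: 2387 − 2(355.8) = 1675
  D: 534.2 − 1(355.8) = 178.4
  A: 0 + 2(355.8) = 711.6
  E: 951.2 (inert)
Total out = 1675 + 178.4 + 711.6 + 951.2 = 3517 kmol/h.

3520 kmol/h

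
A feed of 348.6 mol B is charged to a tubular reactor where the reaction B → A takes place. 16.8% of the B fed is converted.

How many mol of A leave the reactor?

B reacted = 0.168 × 348.6 = 58.56 mol; ν_B = −1, so ξ = 58.56/1 = 58.56 mol.
Outlet amounts (n = n₀ + ν ξ):
  B: 348.6 − 1(58.56) = 290
  A: 0 + 1(58.56) = 58.56

58.6 mol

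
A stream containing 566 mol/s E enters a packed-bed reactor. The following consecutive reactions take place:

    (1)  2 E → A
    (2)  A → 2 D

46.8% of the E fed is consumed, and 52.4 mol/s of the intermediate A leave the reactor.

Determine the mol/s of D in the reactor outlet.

Conversion of E: E consumed = 2ξ₁ = 0.468 × 566 → ξ₁ = 132.4 mol/s.
A balance: n_A = 0 + 1ξ₁ − 1ξ₂ = 52.4 → ξ₂ = (1·132.4 − 52.4)/1 = 80.04 mol/s.
Outlet amounts (n = n₀ + Σ ν·ξ):
  E: 566 − 2(132.4) = 301.1
  A: 0 + 1(132.4) − 1(80.04) = 52.4
  D: 0 + 2(80.04) = 160.1

160 mol/s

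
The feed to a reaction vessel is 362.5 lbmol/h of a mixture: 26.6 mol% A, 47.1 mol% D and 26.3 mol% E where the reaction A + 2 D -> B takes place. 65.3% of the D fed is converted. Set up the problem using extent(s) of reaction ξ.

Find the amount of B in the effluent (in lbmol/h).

D reacted = 0.653 × 170.7 = 111.5 lbmol/h; ν_D = −2, so ξ = 111.5/2 = 55.75 lbmol/h.
Outlet amounts (n = n₀ + ν ξ):
  A: 96.42 − 1(55.75) = 40.68
  D: 170.7 − 2(55.75) = 59.25
  B: 0 + 1(55.75) = 55.75
  E: 95.34 (inert)

55.7 lbmol/h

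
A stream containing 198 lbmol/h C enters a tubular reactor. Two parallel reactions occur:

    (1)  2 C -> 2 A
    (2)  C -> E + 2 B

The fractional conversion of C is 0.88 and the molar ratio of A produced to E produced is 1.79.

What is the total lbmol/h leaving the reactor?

323 lbmol/h

Conversion of C: C consumed = 0.88 × 198 = 174.2 lbmol/h = 2ξ₁ + 1ξ₂.
Selectivity: 2ξ₁ / (1ξ₂) = 1.79 → ξ₁ = 0.895 ξ₂.
Substitute: (2·0.895 + 1) ξ₂ = 174.2 → ξ₂ = 62.45 lbmol/h, ξ₁ = 55.89 lbmol/h.
Outlet amounts (n = n₀ + Σ ν·ξ):
  C: 198 − 2(55.89) − 1(62.45) = 23.76
  A: 0 + 2(55.89) = 111.8
  E: 0 + 1(62.45) = 62.45
  B: 0 + 2(62.45) = 124.9
Total out = 23.76 + 111.8 + 62.45 + 124.9 = 322.9 lbmol/h.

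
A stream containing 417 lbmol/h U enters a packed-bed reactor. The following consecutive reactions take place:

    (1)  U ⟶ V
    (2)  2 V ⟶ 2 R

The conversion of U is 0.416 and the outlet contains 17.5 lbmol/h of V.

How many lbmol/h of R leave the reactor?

156 lbmol/h

Conversion of U: U consumed = 1ξ₁ = 0.416 × 417 → ξ₁ = 173.5 lbmol/h.
V balance: n_V = 0 + 1ξ₁ − 2ξ₂ = 17.5 → ξ₂ = (1·173.5 − 17.5)/2 = 77.99 lbmol/h.
Outlet amounts (n = n₀ + Σ ν·ξ):
  U: 417 − 1(173.5) = 243.5
  V: 0 + 1(173.5) − 2(77.99) = 17.5
  R: 0 + 2(77.99) = 156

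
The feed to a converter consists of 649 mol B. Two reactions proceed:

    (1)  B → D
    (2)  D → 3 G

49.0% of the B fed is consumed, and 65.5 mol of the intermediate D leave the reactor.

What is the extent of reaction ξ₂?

Conversion of B: B consumed = 1ξ₁ = 0.49 × 649 → ξ₁ = 318 mol.
D balance: n_D = 0 + 1ξ₁ − 1ξ₂ = 65.5 → ξ₂ = (1·318 − 65.5)/1 = 252.5 mol.
Outlet amounts (n = n₀ + Σ ν·ξ):
  B: 649 − 1(318) = 331
  D: 0 + 1(318) − 1(252.5) = 65.5
  G: 0 + 3(252.5) = 757.5

ξ₂ = 253 mol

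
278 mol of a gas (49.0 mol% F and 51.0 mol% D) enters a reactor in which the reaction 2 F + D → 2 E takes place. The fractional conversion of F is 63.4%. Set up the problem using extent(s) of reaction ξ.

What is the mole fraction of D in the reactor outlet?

F reacted = 0.634 × 136.2 = 86.36 mol; ν_F = −2, so ξ = 86.36/2 = 43.18 mol.
Outlet amounts (n = n₀ + ν ξ):
  F: 136.2 − 2(43.18) = 49.86
  D: 141.8 − 1(43.18) = 98.6
  E: 0 + 2(43.18) = 86.36
Total out = 234.8 mol; y_D = 98.6 / 234.8 = 0.4199.

0.42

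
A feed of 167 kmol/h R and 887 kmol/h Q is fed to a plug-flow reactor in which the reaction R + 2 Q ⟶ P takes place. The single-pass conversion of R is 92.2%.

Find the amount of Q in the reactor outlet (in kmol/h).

R reacted = 0.922 × 167 = 154 kmol/h; ν_R = −1, so ξ = 154/1 = 154 kmol/h.
Outlet amounts (n = n₀ + ν ξ):
  R: 167 − 1(154) = 13.03
  Q: 887 − 2(154) = 579.1
  P: 0 + 1(154) = 154

579 kmol/h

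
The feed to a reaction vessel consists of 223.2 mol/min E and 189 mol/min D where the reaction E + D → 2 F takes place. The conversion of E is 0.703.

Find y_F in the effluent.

E reacted = 0.703 × 223.2 = 156.9 mol/min; ν_E = −1, so ξ = 156.9/1 = 156.9 mol/min.
Outlet amounts (n = n₀ + ν ξ):
  E: 223.2 − 1(156.9) = 66.29
  D: 189 − 1(156.9) = 32.09
  F: 0 + 2(156.9) = 313.8
Total out = 412.2 mol/min; y_F = 313.8 / 412.2 = 0.7613.

0.761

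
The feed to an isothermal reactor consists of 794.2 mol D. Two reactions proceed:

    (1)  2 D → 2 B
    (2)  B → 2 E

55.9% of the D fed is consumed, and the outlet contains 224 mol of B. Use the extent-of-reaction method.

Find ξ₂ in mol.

ξ₂ = 220 mol

Conversion of D: D consumed = 2ξ₁ = 0.559 × 794.2 → ξ₁ = 222 mol.
B balance: n_B = 0 + 2ξ₁ − 1ξ₂ = 224 → ξ₂ = (2·222 − 224)/1 = 220 mol.
Outlet amounts (n = n₀ + Σ ν·ξ):
  D: 794.2 − 2(222) = 350.2
  B: 0 + 2(222) − 1(220) = 224
  E: 0 + 2(220) = 439.9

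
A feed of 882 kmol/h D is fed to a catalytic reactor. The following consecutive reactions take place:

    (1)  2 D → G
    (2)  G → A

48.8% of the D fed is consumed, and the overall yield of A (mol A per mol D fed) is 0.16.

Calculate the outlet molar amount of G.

74.1 kmol/h

Conversion of D: D consumed = 2ξ₁ = 0.488 × 882 → ξ₁ = 215.2 kmol/h.
Yield of A: 1ξ₂ / 882 = 0.16 → ξ₂ = 141.1 kmol/h.
Outlet amounts (n = n₀ + Σ ν·ξ):
  D: 882 − 2(215.2) = 451.6
  G: 0 + 1(215.2) − 1(141.1) = 74.09
  A: 0 + 1(141.1) = 141.1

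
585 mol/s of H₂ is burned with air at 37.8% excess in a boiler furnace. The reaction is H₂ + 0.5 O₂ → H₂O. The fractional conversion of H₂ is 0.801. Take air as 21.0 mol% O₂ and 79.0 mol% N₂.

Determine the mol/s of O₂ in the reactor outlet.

169 mol/s

Stoichiometric O₂ = 0.5 × 585 = 292.5 mol/s; O₂ fed = 292.5 × 1.378 = 403.1 mol/s.
N₂ fed = 403.1 × 79/21 = 1516 mol/s.
Fuel reacted = 0.801 × 585 → ξ = 468.6 mol/s.
Outlet (n = n₀ + ν ξ):
  H₂: 585 − 1(468.6) = 116.4
  O₂: 403.1 − 0.5(468.6) = 168.8
  N₂: 1516 (inert)
  H₂O: 0 + 1(468.6) = 468.6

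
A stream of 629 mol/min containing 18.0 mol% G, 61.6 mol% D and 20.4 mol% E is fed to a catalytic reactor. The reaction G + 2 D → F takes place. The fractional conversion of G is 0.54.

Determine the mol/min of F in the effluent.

G reacted = 0.54 × 113.2 = 61.14 mol/min; ν_G = −1, so ξ = 61.14/1 = 61.14 mol/min.
Outlet amounts (n = n₀ + ν ξ):
  G: 113.2 − 1(61.14) = 52.08
  D: 387.5 − 2(61.14) = 265.2
  F: 0 + 1(61.14) = 61.14
  E: 128.3 (inert)

61.1 mol/min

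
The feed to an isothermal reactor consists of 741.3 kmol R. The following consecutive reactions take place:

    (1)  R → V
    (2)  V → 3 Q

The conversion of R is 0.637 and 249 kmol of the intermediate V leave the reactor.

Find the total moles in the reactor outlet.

Conversion of R: R consumed = 1ξ₁ = 0.637 × 741.3 → ξ₁ = 472.2 kmol.
V balance: n_V = 0 + 1ξ₁ − 1ξ₂ = 249 → ξ₂ = (1·472.2 − 249)/1 = 223.2 kmol.
Outlet amounts (n = n₀ + Σ ν·ξ):
  R: 741.3 − 1(472.2) = 269.1
  V: 0 + 1(472.2) − 1(223.2) = 249
  Q: 0 + 3(223.2) = 669.6
Total out = 269.1 + 249 + 669.6 = 1188 kmol.

1190 kmol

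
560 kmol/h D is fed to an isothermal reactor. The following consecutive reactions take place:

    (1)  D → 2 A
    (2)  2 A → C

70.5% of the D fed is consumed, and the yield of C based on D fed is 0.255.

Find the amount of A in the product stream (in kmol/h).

Conversion of D: D consumed = 1ξ₁ = 0.705 × 560 → ξ₁ = 394.8 kmol/h.
Yield of C: 1ξ₂ / 560 = 0.255 → ξ₂ = 142.8 kmol/h.
Outlet amounts (n = n₀ + Σ ν·ξ):
  D: 560 − 1(394.8) = 165.2
  A: 0 + 2(394.8) − 2(142.8) = 504
  C: 0 + 1(142.8) = 142.8

504 kmol/h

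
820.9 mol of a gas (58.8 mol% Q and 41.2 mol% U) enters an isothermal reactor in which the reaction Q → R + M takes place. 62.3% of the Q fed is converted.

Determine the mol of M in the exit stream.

301 mol

Q reacted = 0.623 × 482.7 = 300.7 mol; ν_Q = −1, so ξ = 300.7/1 = 300.7 mol.
Outlet amounts (n = n₀ + ν ξ):
  Q: 482.7 − 1(300.7) = 182
  R: 0 + 1(300.7) = 300.7
  M: 0 + 1(300.7) = 300.7
  U: 338.2 (inert)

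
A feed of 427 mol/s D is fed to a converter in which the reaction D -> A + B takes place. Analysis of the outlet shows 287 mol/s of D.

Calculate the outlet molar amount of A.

For D: n = n₀ − 1ξ → 287 = 427 − 1ξ, giving ξ = 140 mol/s.
Outlet amounts (n = n₀ + ν ξ):
  D: 427 − 1(140) = 287
  A: 0 + 1(140) = 140
  B: 0 + 1(140) = 140

140 mol/s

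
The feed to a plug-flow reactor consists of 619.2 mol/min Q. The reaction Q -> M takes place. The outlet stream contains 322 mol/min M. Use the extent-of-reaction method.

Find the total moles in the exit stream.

For M: n = n₀ + 1ξ → 322 = 0 + 1ξ, giving ξ = 322 mol/min.
Outlet amounts (n = n₀ + ν ξ):
  Q: 619.2 − 1(322) = 297.2
  M: 0 + 1(322) = 322
Total out = 297.2 + 322 = 619.2 mol/min.

619 mol/min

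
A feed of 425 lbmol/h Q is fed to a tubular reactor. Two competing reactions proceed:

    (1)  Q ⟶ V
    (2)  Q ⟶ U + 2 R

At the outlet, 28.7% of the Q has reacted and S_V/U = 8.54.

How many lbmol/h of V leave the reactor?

109 lbmol/h

Conversion of Q: Q consumed = 0.287 × 425 = 122 lbmol/h = 1ξ₁ + 1ξ₂.
Selectivity: 1ξ₁ / (1ξ₂) = 8.54 → ξ₁ = 8.54 ξ₂.
Substitute: (1·8.54 + 1) ξ₂ = 122 → ξ₂ = 12.79 lbmol/h, ξ₁ = 109.2 lbmol/h.
Outlet amounts (n = n₀ + Σ ν·ξ):
  Q: 425 − 1(109.2) − 1(12.79) = 303
  V: 0 + 1(109.2) = 109.2
  U: 0 + 1(12.79) = 12.79
  R: 0 + 2(12.79) = 25.57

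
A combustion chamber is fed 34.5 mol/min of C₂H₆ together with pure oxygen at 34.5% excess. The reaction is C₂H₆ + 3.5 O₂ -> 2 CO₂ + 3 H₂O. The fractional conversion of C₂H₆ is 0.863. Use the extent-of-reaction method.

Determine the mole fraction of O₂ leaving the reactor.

0.275

Stoichiometric O₂ = 3.5 × 34.5 = 120.8 mol/min; O₂ fed = 120.8 × 1.345 = 162.4 mol/min.
Fuel reacted = 0.863 × 34.5 → ξ = 29.77 mol/min.
Outlet (n = n₀ + ν ξ):
  C₂H₆: 34.5 − 1(29.77) = 4.727
  O₂: 162.4 − 3.5(29.77) = 58.2
  CO₂: 0 + 2(29.77) = 59.55
  H₂O: 0 + 3(29.77) = 89.32
Total out = 211.8 mol/min; y_O₂ = 58.2 / 211.8 = 0.2748.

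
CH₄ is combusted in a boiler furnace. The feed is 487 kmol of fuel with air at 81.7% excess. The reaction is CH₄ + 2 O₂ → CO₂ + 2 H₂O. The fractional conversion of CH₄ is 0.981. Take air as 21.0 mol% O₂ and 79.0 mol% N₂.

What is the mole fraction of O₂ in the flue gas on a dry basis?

Stoichiometric O₂ = 2 × 487 = 974 kmol; O₂ fed = 974 × 1.817 = 1770 kmol.
N₂ fed = 1770 × 79/21 = 6658 kmol.
Fuel reacted = 0.981 × 487 → ξ = 477.7 kmol.
Outlet (n = n₀ + ν ξ):
  CH₄: 487 − 1(477.7) = 9.253
  O₂: 1770 − 2(477.7) = 814.3
  N₂: 6658 (inert)
  CO₂: 0 + 1(477.7) = 477.7
  H₂O: 0 + 2(477.7) = 955.5
Dry total = 7959 kmol; y_O₂ (dry) = 814.3 / 7959 = 0.1023.

0.102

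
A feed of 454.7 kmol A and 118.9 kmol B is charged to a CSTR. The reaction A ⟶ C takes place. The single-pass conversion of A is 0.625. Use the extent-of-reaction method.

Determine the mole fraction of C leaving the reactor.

0.495

A reacted = 0.625 × 454.7 = 284.2 kmol; ν_A = −1, so ξ = 284.2/1 = 284.2 kmol.
Outlet amounts (n = n₀ + ν ξ):
  A: 454.7 − 1(284.2) = 170.5
  C: 0 + 1(284.2) = 284.2
  B: 118.9 (inert)
Total out = 573.6 kmol; y_C = 284.2 / 573.6 = 0.4954.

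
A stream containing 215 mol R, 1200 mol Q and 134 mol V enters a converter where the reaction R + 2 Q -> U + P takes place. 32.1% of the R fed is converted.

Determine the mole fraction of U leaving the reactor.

R reacted = 0.321 × 215 = 69.02 mol; ν_R = −1, so ξ = 69.02/1 = 69.02 mol.
Outlet amounts (n = n₀ + ν ξ):
  R: 215 − 1(69.02) = 146
  Q: 1200 − 2(69.02) = 1062
  U: 0 + 1(69.02) = 69.02
  P: 0 + 1(69.02) = 69.02
  V: 134 (inert)
Total out = 1480 mol; y_U = 69.02 / 1480 = 0.04663.

0.0466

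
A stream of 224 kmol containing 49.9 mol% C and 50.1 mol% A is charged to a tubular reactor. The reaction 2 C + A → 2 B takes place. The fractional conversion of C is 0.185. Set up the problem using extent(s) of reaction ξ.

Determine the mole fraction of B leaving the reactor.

0.0968

C reacted = 0.185 × 111.8 = 20.68 kmol; ν_C = −2, so ξ = 20.68/2 = 10.34 kmol.
Outlet amounts (n = n₀ + ν ξ):
  C: 111.8 − 2(10.34) = 91.1
  A: 112.2 − 1(10.34) = 101.9
  B: 0 + 2(10.34) = 20.68
Total out = 213.7 kmol; y_B = 20.68 / 213.7 = 0.09678.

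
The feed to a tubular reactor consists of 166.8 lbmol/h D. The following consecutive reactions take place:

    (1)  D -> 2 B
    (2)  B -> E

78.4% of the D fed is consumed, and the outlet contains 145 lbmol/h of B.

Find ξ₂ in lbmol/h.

ξ₂ = 117 lbmol/h

Conversion of D: D consumed = 1ξ₁ = 0.784 × 166.8 → ξ₁ = 130.8 lbmol/h.
B balance: n_B = 0 + 2ξ₁ − 1ξ₂ = 145 → ξ₂ = (2·130.8 − 145)/1 = 116.5 lbmol/h.
Outlet amounts (n = n₀ + Σ ν·ξ):
  D: 166.8 − 1(130.8) = 36.03
  B: 0 + 2(130.8) − 1(116.5) = 145
  E: 0 + 1(116.5) = 116.5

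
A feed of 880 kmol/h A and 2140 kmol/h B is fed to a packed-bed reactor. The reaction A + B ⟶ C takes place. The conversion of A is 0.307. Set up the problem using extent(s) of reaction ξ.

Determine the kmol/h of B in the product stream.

1870 kmol/h

A reacted = 0.307 × 880 = 270.2 kmol/h; ν_A = −1, so ξ = 270.2/1 = 270.2 kmol/h.
Outlet amounts (n = n₀ + ν ξ):
  A: 880 − 1(270.2) = 609.8
  B: 2140 − 1(270.2) = 1870
  C: 0 + 1(270.2) = 270.2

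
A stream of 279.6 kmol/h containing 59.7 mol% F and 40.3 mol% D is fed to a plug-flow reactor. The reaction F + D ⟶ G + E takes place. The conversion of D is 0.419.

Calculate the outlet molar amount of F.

120 kmol/h

D reacted = 0.419 × 112.7 = 47.21 kmol/h; ν_D = −1, so ξ = 47.21/1 = 47.21 kmol/h.
Outlet amounts (n = n₀ + ν ξ):
  F: 166.9 − 1(47.21) = 119.7
  D: 112.7 − 1(47.21) = 65.47
  G: 0 + 1(47.21) = 47.21
  E: 0 + 1(47.21) = 47.21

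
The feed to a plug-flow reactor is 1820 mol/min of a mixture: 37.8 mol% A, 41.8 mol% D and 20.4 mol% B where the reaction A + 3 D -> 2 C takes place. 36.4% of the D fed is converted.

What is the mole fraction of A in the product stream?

0.364

D reacted = 0.364 × 760.8 = 276.9 mol/min; ν_D = −3, so ξ = 276.9/3 = 92.31 mol/min.
Outlet amounts (n = n₀ + ν ξ):
  A: 688 − 1(92.31) = 595.7
  D: 760.8 − 3(92.31) = 483.8
  C: 0 + 2(92.31) = 184.6
  B: 371.3 (inert)
Total out = 1635 mol/min; y_A = 595.7 / 1635 = 0.3642.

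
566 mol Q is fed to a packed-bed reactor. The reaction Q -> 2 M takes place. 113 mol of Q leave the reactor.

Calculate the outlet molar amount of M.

906 mol

For Q: n = n₀ − 1ξ → 113 = 566 − 1ξ, giving ξ = 453 mol.
Outlet amounts (n = n₀ + ν ξ):
  Q: 566 − 1(453) = 113
  M: 0 + 2(453) = 906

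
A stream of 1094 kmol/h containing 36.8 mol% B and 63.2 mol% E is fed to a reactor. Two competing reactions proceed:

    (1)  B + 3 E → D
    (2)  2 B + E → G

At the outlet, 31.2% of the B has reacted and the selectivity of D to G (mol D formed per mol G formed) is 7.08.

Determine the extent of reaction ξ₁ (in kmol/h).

Conversion of B: B consumed = 0.312 × 402.6 = 125.6 kmol/h = 1ξ₁ + 2ξ₂.
Selectivity: 1ξ₁ / (1ξ₂) = 7.08 → ξ₁ = 7.08 ξ₂.
Substitute: (1·7.08 + 2) ξ₂ = 125.6 → ξ₂ = 13.83 kmol/h, ξ₁ = 97.94 kmol/h.
Outlet amounts (n = n₀ + Σ ν·ξ):
  B: 402.6 − 1(97.94) − 2(13.83) = 277
  E: 691.4 − 3(97.94) − 1(13.83) = 383.7
  D: 0 + 1(97.94) = 97.94
  G: 0 + 1(13.83) = 13.83

ξ₁ = 97.9 kmol/h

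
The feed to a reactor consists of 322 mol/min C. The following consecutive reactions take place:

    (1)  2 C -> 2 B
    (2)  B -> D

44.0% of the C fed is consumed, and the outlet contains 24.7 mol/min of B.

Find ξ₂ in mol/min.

ξ₂ = 117 mol/min

Conversion of C: C consumed = 2ξ₁ = 0.44 × 322 → ξ₁ = 70.84 mol/min.
B balance: n_B = 0 + 2ξ₁ − 1ξ₂ = 24.7 → ξ₂ = (2·70.84 − 24.7)/1 = 117 mol/min.
Outlet amounts (n = n₀ + Σ ν·ξ):
  C: 322 − 2(70.84) = 180.3
  B: 0 + 2(70.84) − 1(117) = 24.7
  D: 0 + 1(117) = 117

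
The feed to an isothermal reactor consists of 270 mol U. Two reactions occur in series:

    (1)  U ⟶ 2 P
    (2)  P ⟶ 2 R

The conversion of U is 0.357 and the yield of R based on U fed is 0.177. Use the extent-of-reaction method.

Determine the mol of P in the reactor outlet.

Conversion of U: U consumed = 1ξ₁ = 0.357 × 270 → ξ₁ = 96.39 mol.
Yield of R: 2ξ₂ / 270 = 0.177 → ξ₂ = 23.89 mol.
Outlet amounts (n = n₀ + Σ ν·ξ):
  U: 270 − 1(96.39) = 173.6
  P: 0 + 2(96.39) − 1(23.89) = 168.9
  R: 0 + 2(23.89) = 47.79

169 mol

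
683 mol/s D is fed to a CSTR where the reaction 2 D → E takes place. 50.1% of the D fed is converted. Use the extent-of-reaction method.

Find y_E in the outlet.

D reacted = 0.501 × 683 = 342.2 mol/s; ν_D = −2, so ξ = 342.2/2 = 171.1 mol/s.
Outlet amounts (n = n₀ + ν ξ):
  D: 683 − 2(171.1) = 340.8
  E: 0 + 1(171.1) = 171.1
Total out = 511.9 mol/s; y_E = 171.1 / 511.9 = 0.3342.

0.334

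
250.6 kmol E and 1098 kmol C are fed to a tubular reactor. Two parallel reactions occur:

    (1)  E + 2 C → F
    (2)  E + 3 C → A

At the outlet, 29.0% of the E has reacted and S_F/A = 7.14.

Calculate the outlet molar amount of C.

944 kmol

Conversion of E: E consumed = 0.29 × 250.6 = 72.67 kmol = 1ξ₁ + 1ξ₂.
Selectivity: 1ξ₁ / (1ξ₂) = 7.14 → ξ₁ = 7.14 ξ₂.
Substitute: (1·7.14 + 1) ξ₂ = 72.67 → ξ₂ = 8.928 kmol, ξ₁ = 63.75 kmol.
Outlet amounts (n = n₀ + Σ ν·ξ):
  E: 250.6 − 1(63.75) − 1(8.928) = 177.9
  C: 1098 − 2(63.75) − 3(8.928) = 943.7
  F: 0 + 1(63.75) = 63.75
  A: 0 + 1(8.928) = 8.928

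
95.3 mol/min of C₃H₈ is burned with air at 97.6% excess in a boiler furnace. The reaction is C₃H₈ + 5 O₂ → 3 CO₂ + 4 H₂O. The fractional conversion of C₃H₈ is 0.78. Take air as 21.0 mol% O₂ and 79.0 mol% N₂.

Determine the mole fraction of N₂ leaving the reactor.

0.761

Stoichiometric O₂ = 5 × 95.3 = 476.5 mol/min; O₂ fed = 476.5 × 1.976 = 941.6 mol/min.
N₂ fed = 941.6 × 79/21 = 3542 mol/min.
Fuel reacted = 0.78 × 95.3 → ξ = 74.33 mol/min.
Outlet (n = n₀ + ν ξ):
  C₃H₈: 95.3 − 1(74.33) = 20.97
  O₂: 941.6 − 5(74.33) = 569.9
  N₂: 3542 (inert)
  CO₂: 0 + 3(74.33) = 223
  H₂O: 0 + 4(74.33) = 297.3
Total out = 4653 mol/min; y_N₂ = 3542 / 4653 = 0.7612.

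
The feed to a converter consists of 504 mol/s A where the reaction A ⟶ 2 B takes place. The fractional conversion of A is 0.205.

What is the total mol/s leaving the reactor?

A reacted = 0.205 × 504 = 103.3 mol/s; ν_A = −1, so ξ = 103.3/1 = 103.3 mol/s.
Outlet amounts (n = n₀ + ν ξ):
  A: 504 − 1(103.3) = 400.7
  B: 0 + 2(103.3) = 206.6
Total out = 400.7 + 206.6 = 607.3 mol/s.

607 mol/s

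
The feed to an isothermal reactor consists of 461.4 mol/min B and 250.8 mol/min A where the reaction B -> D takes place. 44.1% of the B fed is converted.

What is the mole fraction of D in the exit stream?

0.286

B reacted = 0.441 × 461.4 = 203.5 mol/min; ν_B = −1, so ξ = 203.5/1 = 203.5 mol/min.
Outlet amounts (n = n₀ + ν ξ):
  B: 461.4 − 1(203.5) = 257.9
  D: 0 + 1(203.5) = 203.5
  A: 250.8 (inert)
Total out = 712.2 mol/min; y_D = 203.5 / 712.2 = 0.2857.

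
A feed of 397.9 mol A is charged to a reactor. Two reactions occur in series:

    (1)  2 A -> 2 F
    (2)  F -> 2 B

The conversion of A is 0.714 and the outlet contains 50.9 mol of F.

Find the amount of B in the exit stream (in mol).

466 mol

Conversion of A: A consumed = 2ξ₁ = 0.714 × 397.9 → ξ₁ = 142.1 mol.
F balance: n_F = 0 + 2ξ₁ − 1ξ₂ = 50.9 → ξ₂ = (2·142.1 − 50.9)/1 = 233.2 mol.
Outlet amounts (n = n₀ + Σ ν·ξ):
  A: 397.9 − 2(142.1) = 113.8
  F: 0 + 2(142.1) − 1(233.2) = 50.9
  B: 0 + 2(233.2) = 466.4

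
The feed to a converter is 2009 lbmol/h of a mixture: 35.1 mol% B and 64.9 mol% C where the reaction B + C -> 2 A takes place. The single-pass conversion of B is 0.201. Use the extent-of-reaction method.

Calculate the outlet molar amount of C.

1160 lbmol/h

B reacted = 0.201 × 705.2 = 141.7 lbmol/h; ν_B = −1, so ξ = 141.7/1 = 141.7 lbmol/h.
Outlet amounts (n = n₀ + ν ξ):
  B: 705.2 − 1(141.7) = 563.4
  C: 1304 − 1(141.7) = 1162
  A: 0 + 2(141.7) = 283.5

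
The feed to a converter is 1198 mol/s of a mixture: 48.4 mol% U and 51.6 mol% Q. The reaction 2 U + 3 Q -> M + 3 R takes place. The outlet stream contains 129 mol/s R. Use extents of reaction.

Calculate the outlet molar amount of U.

For R: n = n₀ + 3ξ → 129 = 0 + 3ξ, giving ξ = 43 mol/s.
Outlet amounts (n = n₀ + ν ξ):
  U: 579.8 − 2(43) = 493.8
  Q: 618.2 − 3(43) = 489.2
  M: 0 + 1(43) = 43
  R: 0 + 3(43) = 129

494 mol/s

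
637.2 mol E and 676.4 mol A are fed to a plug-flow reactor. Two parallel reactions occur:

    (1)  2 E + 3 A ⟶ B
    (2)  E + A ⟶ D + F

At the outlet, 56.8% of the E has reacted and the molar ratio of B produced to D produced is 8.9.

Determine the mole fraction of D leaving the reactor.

Conversion of E: E consumed = 0.568 × 637.2 = 361.9 mol = 2ξ₁ + 1ξ₂.
Selectivity: 1ξ₁ / (1ξ₂) = 8.9 → ξ₁ = 8.9 ξ₂.
Substitute: (2·8.9 + 1) ξ₂ = 361.9 → ξ₂ = 19.25 mol, ξ₁ = 171.3 mol.
Outlet amounts (n = n₀ + Σ ν·ξ):
  E: 637.2 − 2(171.3) − 1(19.25) = 275.3
  A: 676.4 − 3(171.3) − 1(19.25) = 143.1
  B: 0 + 1(171.3) = 171.3
  D: 0 + 1(19.25) = 19.25
  F: 0 + 1(19.25) = 19.25
Total out = 628.2 mol; y_D = 19.25 / 628.2 = 0.03064.

0.0306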